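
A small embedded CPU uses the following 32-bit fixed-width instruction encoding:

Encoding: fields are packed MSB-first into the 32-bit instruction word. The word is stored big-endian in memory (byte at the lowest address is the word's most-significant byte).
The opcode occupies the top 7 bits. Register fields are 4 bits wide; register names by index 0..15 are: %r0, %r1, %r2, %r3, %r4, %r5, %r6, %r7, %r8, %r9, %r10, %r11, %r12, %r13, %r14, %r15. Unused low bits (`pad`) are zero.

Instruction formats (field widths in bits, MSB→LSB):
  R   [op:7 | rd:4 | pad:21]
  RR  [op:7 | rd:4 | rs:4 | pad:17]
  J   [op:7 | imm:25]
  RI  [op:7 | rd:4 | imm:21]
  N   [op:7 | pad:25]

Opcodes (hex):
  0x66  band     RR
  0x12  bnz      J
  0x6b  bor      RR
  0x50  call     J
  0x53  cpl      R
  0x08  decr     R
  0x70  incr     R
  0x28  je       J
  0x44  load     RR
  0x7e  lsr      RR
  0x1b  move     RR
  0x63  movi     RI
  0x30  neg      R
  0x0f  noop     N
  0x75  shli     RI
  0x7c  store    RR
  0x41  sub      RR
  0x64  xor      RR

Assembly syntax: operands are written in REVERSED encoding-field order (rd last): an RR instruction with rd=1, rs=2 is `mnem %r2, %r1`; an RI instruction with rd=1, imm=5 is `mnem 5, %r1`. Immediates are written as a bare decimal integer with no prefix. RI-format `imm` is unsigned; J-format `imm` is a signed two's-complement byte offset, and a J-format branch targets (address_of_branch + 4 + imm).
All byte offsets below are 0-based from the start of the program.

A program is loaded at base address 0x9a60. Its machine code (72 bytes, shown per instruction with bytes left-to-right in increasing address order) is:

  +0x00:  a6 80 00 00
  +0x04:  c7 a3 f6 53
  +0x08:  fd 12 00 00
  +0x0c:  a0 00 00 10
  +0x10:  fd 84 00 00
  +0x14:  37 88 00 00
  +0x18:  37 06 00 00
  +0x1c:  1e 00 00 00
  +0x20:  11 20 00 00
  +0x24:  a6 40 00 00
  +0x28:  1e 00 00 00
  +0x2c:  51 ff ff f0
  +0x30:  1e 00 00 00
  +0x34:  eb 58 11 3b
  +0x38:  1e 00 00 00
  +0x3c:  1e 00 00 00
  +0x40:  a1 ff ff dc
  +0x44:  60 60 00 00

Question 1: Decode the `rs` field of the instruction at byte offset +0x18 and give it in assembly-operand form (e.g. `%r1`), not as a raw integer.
%r3

[18] 37 06 00 00 → 0x37060000
  top 7b → 0x1b → move [RR]
  rd: (w>>21)&0xf=0x8 → %r8
  rs: (w>>17)&0xf=0x3 → %r3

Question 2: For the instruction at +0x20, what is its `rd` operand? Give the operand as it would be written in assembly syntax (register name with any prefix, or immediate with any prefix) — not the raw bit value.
%r9

[20] 11 20 00 00 → 0x11200000
  opcode bits[31:25]=0x8: decr/R
  rd: (w>>21)&0xf=0x9 → %r9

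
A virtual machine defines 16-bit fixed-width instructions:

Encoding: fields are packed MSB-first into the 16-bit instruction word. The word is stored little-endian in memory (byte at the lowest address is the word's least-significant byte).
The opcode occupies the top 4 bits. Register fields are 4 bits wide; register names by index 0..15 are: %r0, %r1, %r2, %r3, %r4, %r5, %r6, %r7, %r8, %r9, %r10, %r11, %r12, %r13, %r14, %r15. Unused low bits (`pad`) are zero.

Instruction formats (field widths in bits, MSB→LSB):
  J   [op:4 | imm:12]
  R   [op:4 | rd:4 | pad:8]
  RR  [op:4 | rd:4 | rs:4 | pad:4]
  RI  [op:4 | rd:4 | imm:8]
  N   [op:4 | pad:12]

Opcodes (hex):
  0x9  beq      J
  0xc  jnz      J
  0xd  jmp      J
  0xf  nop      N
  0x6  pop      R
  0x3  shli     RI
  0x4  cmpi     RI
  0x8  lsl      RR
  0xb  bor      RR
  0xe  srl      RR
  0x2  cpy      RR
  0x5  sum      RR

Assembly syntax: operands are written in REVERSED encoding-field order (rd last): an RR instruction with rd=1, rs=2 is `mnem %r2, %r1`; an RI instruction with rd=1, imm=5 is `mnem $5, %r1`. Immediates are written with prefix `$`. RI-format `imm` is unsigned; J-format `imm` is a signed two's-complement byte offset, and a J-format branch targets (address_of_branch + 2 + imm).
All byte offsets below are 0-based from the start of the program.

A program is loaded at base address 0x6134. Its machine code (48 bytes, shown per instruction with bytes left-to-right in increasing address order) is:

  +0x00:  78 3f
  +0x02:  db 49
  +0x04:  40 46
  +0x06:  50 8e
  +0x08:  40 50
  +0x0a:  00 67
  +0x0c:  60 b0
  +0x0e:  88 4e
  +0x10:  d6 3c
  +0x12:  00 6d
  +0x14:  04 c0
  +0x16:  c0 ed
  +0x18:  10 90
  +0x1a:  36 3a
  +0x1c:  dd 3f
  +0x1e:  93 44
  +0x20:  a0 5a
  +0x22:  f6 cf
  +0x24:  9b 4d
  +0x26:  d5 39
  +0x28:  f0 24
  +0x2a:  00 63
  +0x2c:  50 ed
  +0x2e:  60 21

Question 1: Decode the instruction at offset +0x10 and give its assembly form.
+0x10: d6 3c ⇒ word 0x3cd6 (little)
  opcode bits[15:12]=0x3: shli/RI
  rd: (w>>8)&0xf=0xc → %r12
  imm: (w>>0)&0xff=0xd6 → $214

shli $214, %r12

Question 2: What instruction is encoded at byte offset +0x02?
cmpi $219, %r9

@+02  little-endian(db 49) = 0x49db
  top 4b → 0x4 → cmpi [RI]
  rd: (w>>8)&0xf=0x9 → %r9
  imm: (w>>0)&0xff=0xdb → $219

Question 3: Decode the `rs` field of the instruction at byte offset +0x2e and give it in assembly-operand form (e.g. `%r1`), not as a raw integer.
%r6

[2e] 60 21 → 0x2160
  top 4b → 0x2 → cpy [RR]
  rd@[11:8]=0x1 ⇒ %r1
  rs@[7:4]=0x6 ⇒ %r6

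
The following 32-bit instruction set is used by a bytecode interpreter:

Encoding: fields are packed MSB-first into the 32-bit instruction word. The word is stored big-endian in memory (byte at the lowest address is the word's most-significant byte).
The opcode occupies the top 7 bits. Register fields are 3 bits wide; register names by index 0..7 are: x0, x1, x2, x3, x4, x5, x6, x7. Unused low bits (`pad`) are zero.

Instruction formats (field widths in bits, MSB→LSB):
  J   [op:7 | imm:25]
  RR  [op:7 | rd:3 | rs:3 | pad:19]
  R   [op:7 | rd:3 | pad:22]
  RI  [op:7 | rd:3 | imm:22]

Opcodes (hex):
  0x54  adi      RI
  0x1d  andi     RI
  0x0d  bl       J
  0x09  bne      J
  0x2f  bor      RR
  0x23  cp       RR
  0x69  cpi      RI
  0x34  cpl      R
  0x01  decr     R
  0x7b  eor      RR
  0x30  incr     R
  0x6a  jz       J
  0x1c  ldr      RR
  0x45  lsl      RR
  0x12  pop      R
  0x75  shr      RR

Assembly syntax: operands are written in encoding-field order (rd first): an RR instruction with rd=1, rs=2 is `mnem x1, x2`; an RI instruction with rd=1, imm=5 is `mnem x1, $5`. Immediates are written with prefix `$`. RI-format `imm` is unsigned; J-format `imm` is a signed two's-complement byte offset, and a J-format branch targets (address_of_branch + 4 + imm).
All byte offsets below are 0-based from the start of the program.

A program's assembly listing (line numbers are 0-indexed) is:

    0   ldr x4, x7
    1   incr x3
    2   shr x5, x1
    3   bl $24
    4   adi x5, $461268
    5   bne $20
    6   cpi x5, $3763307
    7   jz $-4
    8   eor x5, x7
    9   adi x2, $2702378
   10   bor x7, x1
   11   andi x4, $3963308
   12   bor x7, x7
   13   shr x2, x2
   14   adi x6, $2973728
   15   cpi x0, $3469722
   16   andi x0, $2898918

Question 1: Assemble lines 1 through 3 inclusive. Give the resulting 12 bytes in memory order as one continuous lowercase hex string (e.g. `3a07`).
60c00000eb4800001a000018

1. incr fields op=0x30:7|rd=3:3|pad=0:22 → word 60c00000h → 60 c0 00 00
2. shr fields op=0x75:7|rd=5:3|rs=1:3|pad=0:19 → word eb480000h → eb 48 00 00
3. bl fields op=0xd:7|imm=24:25 → word 1a000018h → 1a 00 00 18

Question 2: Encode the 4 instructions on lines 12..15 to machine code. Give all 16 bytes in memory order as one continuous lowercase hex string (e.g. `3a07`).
5ff80000ea900000a9ad6020d234f19a

12. bor fields op=0x2f:7|rd=7:3|rs=7:3|pad=0:19 → word 5ff80000h → 5f f8 00 00
13. shr fields op=0x75:7|rd=2:3|rs=2:3|pad=0:19 → word ea900000h → ea 90 00 00
14. adi fields op=0x54:7|rd=6:3|imm=2973728:22 → word a9ad6020h → a9 ad 60 20
15. cpi fields op=0x69:7|rd=0:3|imm=3469722:22 → word d234f19ah → d2 34 f1 9a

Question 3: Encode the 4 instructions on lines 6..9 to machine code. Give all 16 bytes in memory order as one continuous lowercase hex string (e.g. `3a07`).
d3796c6bd5fffffcf7780000a8a93c2a

L6: cpi op=0x69:7|rd=5:3|imm=3763307:22 ⇒ 0xd3796c6b ⇒ big d3 79 6c 6b
L7: jz op=0x6a:7|imm=-4:25 ⇒ 0xd5fffffc ⇒ big d5 ff ff fc
L8: eor op=0x7b:7|rd=5:3|rs=7:3|pad=0:19 ⇒ 0xf7780000 ⇒ big f7 78 00 00
L9: adi op=0x54:7|rd=2:3|imm=2702378:22 ⇒ 0xa8a93c2a ⇒ big a8 a9 3c 2a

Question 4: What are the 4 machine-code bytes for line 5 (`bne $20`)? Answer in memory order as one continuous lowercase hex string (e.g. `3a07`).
5. bne fields op=0x9:7|imm=20:25 → word 12000014h → 12 00 00 14

12000014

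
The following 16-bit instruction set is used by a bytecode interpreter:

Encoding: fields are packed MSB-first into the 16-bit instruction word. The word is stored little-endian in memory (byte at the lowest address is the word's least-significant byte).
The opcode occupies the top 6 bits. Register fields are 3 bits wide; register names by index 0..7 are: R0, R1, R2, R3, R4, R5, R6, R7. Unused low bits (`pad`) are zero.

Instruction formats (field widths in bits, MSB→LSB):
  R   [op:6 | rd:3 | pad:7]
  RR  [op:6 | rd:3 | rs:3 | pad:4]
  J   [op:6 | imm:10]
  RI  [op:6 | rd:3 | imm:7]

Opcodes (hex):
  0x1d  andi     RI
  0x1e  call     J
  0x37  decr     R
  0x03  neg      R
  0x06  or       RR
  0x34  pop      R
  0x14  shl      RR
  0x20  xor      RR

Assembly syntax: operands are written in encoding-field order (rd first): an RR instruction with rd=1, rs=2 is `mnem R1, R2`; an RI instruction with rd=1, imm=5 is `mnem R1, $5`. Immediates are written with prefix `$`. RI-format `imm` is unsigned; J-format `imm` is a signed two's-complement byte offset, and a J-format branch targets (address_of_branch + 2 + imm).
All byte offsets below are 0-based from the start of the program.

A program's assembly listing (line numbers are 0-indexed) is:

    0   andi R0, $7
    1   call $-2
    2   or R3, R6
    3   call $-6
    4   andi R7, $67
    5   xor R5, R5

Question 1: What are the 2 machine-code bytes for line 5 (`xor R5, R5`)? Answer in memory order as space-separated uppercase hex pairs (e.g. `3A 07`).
D0 82

line 5 (xor): pack op=0x20:6|rd=5:3|rs=5:3|pad=0:4 = 0x82d0; little→ d0 82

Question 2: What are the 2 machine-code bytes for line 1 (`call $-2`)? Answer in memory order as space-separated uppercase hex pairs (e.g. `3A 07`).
FE 7B

L1: call op=0x1e:6|imm=-2:10 ⇒ 0x7bfe ⇒ little fe 7b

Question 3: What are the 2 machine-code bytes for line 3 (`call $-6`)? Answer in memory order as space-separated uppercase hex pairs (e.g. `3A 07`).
FA 7B

L3: call op=0x1e:6|imm=-6:10 ⇒ 0x7bfa ⇒ little fa 7b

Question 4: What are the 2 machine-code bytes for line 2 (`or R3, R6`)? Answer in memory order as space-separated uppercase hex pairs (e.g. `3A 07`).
L2: or op=0x6:6|rd=3:3|rs=6:3|pad=0:4 ⇒ 0x19e0 ⇒ little e0 19

E0 19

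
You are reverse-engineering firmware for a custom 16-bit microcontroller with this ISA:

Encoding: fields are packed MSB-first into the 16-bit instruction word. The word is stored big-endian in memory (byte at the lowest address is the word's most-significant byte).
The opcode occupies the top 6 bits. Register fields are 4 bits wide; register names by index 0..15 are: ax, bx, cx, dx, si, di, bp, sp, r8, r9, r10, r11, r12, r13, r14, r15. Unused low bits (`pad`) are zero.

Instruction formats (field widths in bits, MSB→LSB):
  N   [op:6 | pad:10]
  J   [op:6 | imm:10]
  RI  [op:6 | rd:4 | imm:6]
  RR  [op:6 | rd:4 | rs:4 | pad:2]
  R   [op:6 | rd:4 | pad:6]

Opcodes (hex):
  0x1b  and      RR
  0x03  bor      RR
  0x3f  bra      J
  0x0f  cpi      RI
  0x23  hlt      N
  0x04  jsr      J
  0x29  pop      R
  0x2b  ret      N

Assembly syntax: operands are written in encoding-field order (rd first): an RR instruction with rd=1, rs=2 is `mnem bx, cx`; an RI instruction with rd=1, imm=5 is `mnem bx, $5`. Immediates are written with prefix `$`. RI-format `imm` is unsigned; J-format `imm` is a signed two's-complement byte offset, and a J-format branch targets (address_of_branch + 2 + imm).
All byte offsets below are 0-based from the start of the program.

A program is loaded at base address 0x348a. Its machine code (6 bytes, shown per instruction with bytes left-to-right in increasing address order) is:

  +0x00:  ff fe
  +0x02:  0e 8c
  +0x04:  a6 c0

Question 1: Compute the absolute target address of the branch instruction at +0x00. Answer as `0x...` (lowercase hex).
0x348a

off 0x00: read ff fe as big → 0xfffe
  top 6b → 0x3f → bra [J]
  imm: (w>>0)&0x3ff=0x3fe (s10→-2) → $-2
  target = base 0x348a + off 0x00 + 2 + imm -2 = 0x348a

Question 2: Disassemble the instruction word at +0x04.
[04] a6 c0 → 0xa6c0
  op=0xa6c0>>10=0x29 ⇒ pop (R)
  [9:6] rd=11 = r11

pop r11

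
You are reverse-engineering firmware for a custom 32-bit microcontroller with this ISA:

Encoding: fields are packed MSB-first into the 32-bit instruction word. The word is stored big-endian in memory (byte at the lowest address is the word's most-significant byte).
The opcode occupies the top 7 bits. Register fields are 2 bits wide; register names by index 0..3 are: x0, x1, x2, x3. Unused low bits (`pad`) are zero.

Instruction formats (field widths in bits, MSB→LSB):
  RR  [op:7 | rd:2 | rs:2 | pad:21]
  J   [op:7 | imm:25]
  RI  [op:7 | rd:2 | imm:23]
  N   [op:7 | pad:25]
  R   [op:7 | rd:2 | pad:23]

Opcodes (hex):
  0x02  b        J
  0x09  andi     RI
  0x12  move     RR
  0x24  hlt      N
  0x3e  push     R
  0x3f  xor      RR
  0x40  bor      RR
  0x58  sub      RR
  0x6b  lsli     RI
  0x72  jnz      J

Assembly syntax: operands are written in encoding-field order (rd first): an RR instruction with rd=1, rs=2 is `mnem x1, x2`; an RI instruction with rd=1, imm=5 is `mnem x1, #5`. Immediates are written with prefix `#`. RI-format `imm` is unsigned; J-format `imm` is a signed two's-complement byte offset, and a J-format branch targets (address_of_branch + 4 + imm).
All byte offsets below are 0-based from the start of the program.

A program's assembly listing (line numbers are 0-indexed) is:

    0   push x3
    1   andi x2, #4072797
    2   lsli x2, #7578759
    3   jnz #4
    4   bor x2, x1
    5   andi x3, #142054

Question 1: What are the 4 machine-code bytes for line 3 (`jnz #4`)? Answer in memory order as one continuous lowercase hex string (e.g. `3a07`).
3. jnz fields op=0x72:7|imm=4:25 → word e4000004h → e4 00 00 04

e4000004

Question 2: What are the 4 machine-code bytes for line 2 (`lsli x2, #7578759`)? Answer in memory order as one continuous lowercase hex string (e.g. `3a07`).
L2: lsli op=0x6b:7|rd=2:2|imm=7578759:23 ⇒ 0xd773a487 ⇒ big d7 73 a4 87

d773a487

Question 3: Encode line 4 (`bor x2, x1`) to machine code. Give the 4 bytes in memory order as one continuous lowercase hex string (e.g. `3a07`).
81200000

4. bor fields op=0x40:7|rd=2:2|rs=1:2|pad=0:21 → word 81200000h → 81 20 00 00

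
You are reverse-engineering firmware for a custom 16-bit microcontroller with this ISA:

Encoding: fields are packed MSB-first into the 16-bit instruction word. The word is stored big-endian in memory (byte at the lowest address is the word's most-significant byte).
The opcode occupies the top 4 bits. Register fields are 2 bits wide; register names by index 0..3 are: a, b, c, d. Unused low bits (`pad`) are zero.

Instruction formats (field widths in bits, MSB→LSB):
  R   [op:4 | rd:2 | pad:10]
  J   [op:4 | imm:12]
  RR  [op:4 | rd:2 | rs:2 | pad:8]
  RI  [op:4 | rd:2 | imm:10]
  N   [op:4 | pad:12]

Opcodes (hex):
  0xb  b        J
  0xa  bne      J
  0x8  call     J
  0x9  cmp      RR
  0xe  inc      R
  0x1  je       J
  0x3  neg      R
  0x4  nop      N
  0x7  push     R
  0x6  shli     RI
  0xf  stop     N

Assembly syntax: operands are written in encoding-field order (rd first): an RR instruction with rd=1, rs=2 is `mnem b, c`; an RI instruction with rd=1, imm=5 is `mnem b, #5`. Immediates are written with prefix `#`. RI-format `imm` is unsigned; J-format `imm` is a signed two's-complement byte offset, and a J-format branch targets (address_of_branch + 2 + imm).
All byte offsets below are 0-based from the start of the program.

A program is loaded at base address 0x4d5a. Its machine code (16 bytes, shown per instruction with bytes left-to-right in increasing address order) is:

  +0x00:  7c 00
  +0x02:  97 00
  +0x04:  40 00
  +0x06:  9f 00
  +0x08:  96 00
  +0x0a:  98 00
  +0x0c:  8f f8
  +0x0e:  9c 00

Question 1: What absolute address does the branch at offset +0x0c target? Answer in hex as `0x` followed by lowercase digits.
0x4d60

@+0c  big-endian(8f f8) = 0x8ff8
  top 4b → 0x8 → call [J]
  [11:0] imm=4088 (s12→-8) = #-8
  target = base 0x4d5a + off 0x0c + 2 + imm -8 = 0x4d60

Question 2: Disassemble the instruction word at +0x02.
+0x02: 97 00 ⇒ word 0x9700 (big)
  op=0x9700>>12=0x9 ⇒ cmp (RR)
  rd@[11:10]=0x1 ⇒ b
  rs@[9:8]=0x3 ⇒ d

cmp b, d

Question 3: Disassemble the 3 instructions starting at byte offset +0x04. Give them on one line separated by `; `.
+0x04: 40 00 ⇒ word 0x4000 (big)
  op=0x4000>>12=0x4 ⇒ nop (N)
+0x06: 9f 00 ⇒ word 0x9f00 (big)
  op=0x9f00>>12=0x9 ⇒ cmp (RR)
  [11:10] rd=3 = d
  [9:8] rs=3 = d
+0x08: 96 00 ⇒ word 0x9600 (big)
  op=0x9600>>12=0x9 ⇒ cmp (RR)
  [11:10] rd=1 = b
  [9:8] rs=2 = c

nop; cmp d, d; cmp b, c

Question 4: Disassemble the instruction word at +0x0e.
@+0e  big-endian(9c 00) = 0x9c00
  op=0x9c00>>12=0x9 ⇒ cmp (RR)
  rd@[11:10]=0x3 ⇒ d
  rs@[9:8]=0x0 ⇒ a

cmp d, a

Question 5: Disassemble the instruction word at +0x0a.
cmp c, a

[0a] 98 00 → 0x9800
  op=0x9800>>12=0x9 ⇒ cmp (RR)
  rd@[11:10]=0x2 ⇒ c
  rs@[9:8]=0x0 ⇒ a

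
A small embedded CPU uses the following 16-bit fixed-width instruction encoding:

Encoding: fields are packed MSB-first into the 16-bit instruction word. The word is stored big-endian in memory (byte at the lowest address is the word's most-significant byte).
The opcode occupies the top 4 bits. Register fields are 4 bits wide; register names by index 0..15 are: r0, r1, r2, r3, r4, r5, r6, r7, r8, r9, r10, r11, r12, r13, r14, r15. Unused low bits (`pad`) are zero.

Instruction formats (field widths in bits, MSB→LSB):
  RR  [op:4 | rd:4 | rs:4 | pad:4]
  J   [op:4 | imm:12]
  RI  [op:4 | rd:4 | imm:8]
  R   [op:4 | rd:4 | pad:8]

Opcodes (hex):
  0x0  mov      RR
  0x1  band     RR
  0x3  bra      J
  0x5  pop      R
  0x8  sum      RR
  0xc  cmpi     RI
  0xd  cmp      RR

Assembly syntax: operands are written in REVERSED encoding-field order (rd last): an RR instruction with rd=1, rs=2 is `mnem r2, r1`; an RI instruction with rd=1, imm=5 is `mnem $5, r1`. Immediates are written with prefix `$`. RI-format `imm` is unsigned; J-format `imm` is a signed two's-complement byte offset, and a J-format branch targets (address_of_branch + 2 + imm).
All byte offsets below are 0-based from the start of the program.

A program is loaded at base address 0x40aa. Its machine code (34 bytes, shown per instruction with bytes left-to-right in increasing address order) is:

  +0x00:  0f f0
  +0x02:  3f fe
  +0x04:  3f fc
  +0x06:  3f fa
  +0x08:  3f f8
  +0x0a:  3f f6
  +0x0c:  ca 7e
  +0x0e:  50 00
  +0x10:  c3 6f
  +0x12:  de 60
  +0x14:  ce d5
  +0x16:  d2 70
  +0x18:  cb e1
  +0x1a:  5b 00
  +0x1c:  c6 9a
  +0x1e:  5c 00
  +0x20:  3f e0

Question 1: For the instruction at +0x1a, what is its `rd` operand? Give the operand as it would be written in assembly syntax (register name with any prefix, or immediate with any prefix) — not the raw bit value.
r11

[1a] 5b 00 → 0x5b00
  op=0x5b00>>12=0x5 ⇒ pop (R)
  [11:8] rd=11 = r11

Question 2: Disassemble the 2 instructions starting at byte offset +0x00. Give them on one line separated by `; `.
mov r15, r15; bra $-2

off 0x00: read 0f f0 as big → 0x0ff0
  top 4b → 0x0 → mov [RR]
  rd: (w>>8)&0xf=0xf → r15
  rs: (w>>4)&0xf=0xf → r15
off 0x02: read 3f fe as big → 0x3ffe
  top 4b → 0x3 → bra [J]
  imm: (w>>0)&0xfff=0xffe (s12→-2) → $-2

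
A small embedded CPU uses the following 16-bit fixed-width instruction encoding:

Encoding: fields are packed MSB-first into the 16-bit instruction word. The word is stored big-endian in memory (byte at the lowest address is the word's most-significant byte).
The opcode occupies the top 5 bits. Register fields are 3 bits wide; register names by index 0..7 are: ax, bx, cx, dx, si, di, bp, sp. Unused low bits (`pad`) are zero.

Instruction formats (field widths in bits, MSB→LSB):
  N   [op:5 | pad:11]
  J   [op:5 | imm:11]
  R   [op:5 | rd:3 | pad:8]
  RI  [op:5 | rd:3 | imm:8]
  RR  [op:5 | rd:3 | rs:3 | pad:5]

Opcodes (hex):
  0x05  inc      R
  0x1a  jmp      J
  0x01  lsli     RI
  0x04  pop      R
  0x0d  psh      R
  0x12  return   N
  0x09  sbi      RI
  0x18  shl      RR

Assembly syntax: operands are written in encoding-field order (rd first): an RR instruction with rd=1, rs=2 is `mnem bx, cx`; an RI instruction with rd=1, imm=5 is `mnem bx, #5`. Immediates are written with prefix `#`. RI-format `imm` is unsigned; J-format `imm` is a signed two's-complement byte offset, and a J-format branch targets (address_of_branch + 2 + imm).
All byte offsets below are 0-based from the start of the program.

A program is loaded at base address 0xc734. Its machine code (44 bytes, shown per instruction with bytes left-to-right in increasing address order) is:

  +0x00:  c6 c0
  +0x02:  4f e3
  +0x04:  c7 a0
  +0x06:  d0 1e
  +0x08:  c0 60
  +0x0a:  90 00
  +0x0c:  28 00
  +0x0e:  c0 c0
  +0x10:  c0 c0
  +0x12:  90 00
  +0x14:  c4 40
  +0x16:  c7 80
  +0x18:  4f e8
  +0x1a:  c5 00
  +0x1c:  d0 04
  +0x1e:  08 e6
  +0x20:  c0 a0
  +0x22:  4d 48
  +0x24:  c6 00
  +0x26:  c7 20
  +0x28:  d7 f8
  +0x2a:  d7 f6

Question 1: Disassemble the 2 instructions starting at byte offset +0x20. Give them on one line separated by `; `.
shl ax, di; sbi di, #72

@+20  big-endian(c0 a0) = 0xc0a0
  opcode bits[15:11]=0x18: shl/RR
  rd@[10:8]=0x0 ⇒ ax
  rs@[7:5]=0x5 ⇒ di
@+22  big-endian(4d 48) = 0x4d48
  opcode bits[15:11]=0x9: sbi/RI
  rd@[10:8]=0x5 ⇒ di
  imm@[7:0]=0x48 ⇒ #72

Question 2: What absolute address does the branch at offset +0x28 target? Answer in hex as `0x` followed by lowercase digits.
0xc756

off 0x28: read d7 f8 as big → 0xd7f8
  op=0xd7f8>>11=0x1a ⇒ jmp (J)
  imm@[10:0]=0x7f8 (s11→-8) ⇒ #-8
  target = base 0xc734 + off 0x28 + 2 + imm -8 = 0xc756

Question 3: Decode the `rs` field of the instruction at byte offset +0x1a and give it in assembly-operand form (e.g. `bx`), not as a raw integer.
ax

@+1a  big-endian(c5 00) = 0xc500
  top 5b → 0x18 → shl [RR]
  rd: (w>>8)&0x7=0x5 → di
  rs: (w>>5)&0x7=0x0 → ax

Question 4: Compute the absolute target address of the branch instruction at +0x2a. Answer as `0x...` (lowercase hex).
@+2a  big-endian(d7 f6) = 0xd7f6
  top 5b → 0x1a → jmp [J]
  imm@[10:0]=0x7f6 (s11→-10) ⇒ #-10
  target = base 0xc734 + off 0x2a + 2 + imm -10 = 0xc756

0xc756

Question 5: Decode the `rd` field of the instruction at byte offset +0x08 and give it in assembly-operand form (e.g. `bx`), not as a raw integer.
off 0x08: read c0 60 as big → 0xc060
  op=0xc060>>11=0x18 ⇒ shl (RR)
  [10:8] rd=0 = ax
  [7:5] rs=3 = dx

ax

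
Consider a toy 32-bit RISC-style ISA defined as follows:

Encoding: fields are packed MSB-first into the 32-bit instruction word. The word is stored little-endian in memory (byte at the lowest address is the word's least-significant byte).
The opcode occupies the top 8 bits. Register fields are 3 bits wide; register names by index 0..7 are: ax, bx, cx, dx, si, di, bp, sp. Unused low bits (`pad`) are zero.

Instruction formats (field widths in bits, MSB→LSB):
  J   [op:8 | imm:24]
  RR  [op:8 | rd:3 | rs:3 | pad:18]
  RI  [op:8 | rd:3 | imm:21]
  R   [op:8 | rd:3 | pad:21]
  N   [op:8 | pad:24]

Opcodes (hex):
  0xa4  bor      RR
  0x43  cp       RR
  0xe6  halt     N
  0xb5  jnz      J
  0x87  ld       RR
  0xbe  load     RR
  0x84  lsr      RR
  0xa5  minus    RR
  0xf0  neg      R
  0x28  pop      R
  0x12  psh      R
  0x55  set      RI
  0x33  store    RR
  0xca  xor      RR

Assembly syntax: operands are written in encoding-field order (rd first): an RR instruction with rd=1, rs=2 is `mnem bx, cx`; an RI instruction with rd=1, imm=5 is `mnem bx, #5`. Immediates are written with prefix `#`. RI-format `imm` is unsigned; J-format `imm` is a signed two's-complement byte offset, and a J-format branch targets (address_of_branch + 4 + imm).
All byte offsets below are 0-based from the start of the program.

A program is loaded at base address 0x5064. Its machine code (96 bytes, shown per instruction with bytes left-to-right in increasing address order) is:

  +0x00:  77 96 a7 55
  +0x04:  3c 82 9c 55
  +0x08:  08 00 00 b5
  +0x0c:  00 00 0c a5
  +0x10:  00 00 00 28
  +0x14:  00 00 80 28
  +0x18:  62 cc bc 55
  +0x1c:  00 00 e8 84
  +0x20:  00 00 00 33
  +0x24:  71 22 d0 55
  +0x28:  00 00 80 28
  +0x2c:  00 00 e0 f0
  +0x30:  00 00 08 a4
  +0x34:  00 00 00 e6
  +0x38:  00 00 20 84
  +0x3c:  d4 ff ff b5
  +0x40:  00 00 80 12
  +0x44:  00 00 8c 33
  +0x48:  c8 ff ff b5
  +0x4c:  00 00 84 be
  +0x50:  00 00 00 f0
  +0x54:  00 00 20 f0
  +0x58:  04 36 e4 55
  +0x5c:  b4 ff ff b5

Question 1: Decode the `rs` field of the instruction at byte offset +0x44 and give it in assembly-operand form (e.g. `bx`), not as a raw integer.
dx

@+44  little-endian(00 00 8c 33) = 0x338c0000
  top 8b → 0x33 → store [RR]
  [23:21] rd=4 = si
  [20:18] rs=3 = dx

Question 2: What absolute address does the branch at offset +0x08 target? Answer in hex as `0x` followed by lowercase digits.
+0x08: 08 00 00 b5 ⇒ word 0xb5000008 (little)
  opcode bits[31:24]=0xb5: jnz/J
  [23:0] imm=8 = #8
  target = base 0x5064 + off 0x08 + 4 + imm 8 = 0x5078

0x5078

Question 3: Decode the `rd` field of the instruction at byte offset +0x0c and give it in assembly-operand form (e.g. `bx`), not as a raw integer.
ax

[0c] 00 00 0c a5 → 0xa50c0000
  op=0xa50c0000>>24=0xa5 ⇒ minus (RR)
  rd: (w>>21)&0x7=0x0 → ax
  rs: (w>>18)&0x7=0x3 → dx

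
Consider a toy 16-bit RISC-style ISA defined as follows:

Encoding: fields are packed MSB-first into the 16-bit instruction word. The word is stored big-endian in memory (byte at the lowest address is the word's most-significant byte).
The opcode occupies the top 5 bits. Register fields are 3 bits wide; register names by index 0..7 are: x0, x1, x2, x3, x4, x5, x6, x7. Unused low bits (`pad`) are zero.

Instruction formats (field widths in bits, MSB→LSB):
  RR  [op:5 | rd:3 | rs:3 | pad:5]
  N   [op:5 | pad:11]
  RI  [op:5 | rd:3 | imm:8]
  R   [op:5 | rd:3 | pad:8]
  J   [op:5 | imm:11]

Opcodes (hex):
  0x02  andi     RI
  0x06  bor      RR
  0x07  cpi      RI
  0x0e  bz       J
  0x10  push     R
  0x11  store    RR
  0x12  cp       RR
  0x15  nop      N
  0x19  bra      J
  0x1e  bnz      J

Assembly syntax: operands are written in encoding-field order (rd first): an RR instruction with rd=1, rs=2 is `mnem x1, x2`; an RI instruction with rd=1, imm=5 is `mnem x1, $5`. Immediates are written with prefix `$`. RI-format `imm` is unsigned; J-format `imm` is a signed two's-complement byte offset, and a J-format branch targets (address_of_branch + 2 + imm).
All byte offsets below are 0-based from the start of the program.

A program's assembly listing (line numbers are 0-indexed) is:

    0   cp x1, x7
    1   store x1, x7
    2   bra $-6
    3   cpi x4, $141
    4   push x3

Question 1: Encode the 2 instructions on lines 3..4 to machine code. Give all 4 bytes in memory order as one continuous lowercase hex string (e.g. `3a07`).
line 3 (cpi): pack op=0x7:5|rd=4:3|imm=141:8 = 0x3c8d; big→ 3c 8d
line 4 (push): pack op=0x10:5|rd=3:3|pad=0:8 = 0x8300; big→ 83 00

3c8d8300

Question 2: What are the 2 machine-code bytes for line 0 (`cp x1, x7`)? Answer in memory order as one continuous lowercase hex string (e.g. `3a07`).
91e0

0. cp fields op=0x12:5|rd=1:3|rs=7:3|pad=0:5 → word 91e0h → 91 e0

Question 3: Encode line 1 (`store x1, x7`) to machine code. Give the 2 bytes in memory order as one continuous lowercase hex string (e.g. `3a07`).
1. store fields op=0x11:5|rd=1:3|rs=7:3|pad=0:5 → word 89e0h → 89 e0

89e0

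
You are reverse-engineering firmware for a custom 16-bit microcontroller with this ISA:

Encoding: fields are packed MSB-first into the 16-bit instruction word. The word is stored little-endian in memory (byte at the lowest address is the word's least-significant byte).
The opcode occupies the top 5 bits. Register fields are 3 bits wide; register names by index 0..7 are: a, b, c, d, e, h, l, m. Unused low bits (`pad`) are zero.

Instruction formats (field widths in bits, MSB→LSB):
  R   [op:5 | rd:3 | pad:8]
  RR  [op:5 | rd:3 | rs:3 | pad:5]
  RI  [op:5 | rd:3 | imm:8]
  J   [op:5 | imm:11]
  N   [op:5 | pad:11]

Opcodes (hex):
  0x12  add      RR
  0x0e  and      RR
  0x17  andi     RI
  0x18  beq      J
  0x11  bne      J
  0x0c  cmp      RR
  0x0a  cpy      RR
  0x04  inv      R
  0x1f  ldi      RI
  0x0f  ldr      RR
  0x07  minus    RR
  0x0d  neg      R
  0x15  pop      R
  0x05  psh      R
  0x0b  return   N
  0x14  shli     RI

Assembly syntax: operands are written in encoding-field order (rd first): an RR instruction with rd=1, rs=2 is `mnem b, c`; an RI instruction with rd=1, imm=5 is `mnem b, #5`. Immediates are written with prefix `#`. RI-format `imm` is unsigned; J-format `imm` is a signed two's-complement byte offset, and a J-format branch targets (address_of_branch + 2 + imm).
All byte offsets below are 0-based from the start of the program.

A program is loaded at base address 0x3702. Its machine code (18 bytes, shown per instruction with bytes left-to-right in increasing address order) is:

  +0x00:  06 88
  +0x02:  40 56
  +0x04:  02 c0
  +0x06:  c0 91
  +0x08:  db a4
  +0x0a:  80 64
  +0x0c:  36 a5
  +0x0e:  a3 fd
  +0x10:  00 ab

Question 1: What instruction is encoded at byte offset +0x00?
bne #6

@+00  little-endian(06 88) = 0x8806
  opcode bits[15:11]=0x11: bne/J
  imm@[10:0]=0x6 ⇒ #6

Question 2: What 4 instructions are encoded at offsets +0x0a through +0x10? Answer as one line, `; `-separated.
cmp e, e; shli h, #54; ldi h, #163; pop d

[0a] 80 64 → 0x6480
  opcode bits[15:11]=0xc: cmp/RR
  rd@[10:8]=0x4 ⇒ e
  rs@[7:5]=0x4 ⇒ e
[0c] 36 a5 → 0xa536
  opcode bits[15:11]=0x14: shli/RI
  rd@[10:8]=0x5 ⇒ h
  imm@[7:0]=0x36 ⇒ #54
[0e] a3 fd → 0xfda3
  opcode bits[15:11]=0x1f: ldi/RI
  rd@[10:8]=0x5 ⇒ h
  imm@[7:0]=0xa3 ⇒ #163
[10] 00 ab → 0xab00
  opcode bits[15:11]=0x15: pop/R
  rd@[10:8]=0x3 ⇒ d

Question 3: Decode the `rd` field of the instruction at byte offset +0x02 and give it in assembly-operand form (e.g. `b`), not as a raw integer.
+0x02: 40 56 ⇒ word 0x5640 (little)
  op=0x5640>>11=0xa ⇒ cpy (RR)
  rd: (w>>8)&0x7=0x6 → l
  rs: (w>>5)&0x7=0x2 → c

l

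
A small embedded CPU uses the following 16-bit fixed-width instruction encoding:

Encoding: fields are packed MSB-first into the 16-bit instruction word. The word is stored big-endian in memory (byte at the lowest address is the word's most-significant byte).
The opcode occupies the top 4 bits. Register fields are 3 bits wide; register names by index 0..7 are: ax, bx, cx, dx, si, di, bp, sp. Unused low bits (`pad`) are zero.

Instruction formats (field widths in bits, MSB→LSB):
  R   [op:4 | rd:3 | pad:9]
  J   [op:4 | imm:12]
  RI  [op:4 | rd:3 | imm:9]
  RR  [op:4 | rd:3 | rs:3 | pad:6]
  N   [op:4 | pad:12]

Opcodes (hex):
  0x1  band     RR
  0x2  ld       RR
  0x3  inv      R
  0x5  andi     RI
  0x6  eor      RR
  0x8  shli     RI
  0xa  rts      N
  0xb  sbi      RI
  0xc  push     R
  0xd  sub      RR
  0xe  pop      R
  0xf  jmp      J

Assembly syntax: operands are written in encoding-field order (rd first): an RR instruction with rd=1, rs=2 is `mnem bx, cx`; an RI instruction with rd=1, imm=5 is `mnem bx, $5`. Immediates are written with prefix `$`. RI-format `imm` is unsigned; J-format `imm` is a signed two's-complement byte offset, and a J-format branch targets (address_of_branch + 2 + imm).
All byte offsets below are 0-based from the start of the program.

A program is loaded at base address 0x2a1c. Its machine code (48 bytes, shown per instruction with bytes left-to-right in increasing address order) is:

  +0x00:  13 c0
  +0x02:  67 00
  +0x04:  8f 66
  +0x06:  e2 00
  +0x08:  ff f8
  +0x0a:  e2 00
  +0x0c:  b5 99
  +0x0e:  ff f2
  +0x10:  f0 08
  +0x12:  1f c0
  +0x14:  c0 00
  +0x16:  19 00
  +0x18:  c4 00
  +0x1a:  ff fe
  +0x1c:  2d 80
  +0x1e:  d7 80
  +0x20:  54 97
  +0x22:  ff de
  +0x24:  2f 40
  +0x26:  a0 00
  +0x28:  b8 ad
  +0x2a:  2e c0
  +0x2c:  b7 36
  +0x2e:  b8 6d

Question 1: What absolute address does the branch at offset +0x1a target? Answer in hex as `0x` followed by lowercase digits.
+0x1a: ff fe ⇒ word 0xfffe (big)
  opcode bits[15:12]=0xf: jmp/J
  imm: (w>>0)&0xfff=0xffe (s12→-2) → $-2
  target = base 0x2a1c + off 0x1a + 2 + imm -2 = 0x2a36

0x2a36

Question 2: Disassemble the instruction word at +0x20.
+0x20: 54 97 ⇒ word 0x5497 (big)
  top 4b → 0x5 → andi [RI]
  rd: (w>>9)&0x7=0x2 → cx
  imm: (w>>0)&0x1ff=0x97 → $151

andi cx, $151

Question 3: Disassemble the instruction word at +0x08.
[08] ff f8 → 0xfff8
  top 4b → 0xf → jmp [J]
  imm@[11:0]=0xff8 (s12→-8) ⇒ $-8

jmp $-8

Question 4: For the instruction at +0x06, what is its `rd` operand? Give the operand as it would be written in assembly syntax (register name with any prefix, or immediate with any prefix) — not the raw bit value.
bx

@+06  big-endian(e2 00) = 0xe200
  op=0xe200>>12=0xe ⇒ pop (R)
  rd: (w>>9)&0x7=0x1 → bx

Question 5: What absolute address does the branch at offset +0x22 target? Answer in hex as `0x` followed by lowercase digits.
0x2a1e

[22] ff de → 0xffde
  op=0xffde>>12=0xf ⇒ jmp (J)
  [11:0] imm=4062 (s12→-34) = $-34
  target = base 0x2a1c + off 0x22 + 2 + imm -34 = 0x2a1e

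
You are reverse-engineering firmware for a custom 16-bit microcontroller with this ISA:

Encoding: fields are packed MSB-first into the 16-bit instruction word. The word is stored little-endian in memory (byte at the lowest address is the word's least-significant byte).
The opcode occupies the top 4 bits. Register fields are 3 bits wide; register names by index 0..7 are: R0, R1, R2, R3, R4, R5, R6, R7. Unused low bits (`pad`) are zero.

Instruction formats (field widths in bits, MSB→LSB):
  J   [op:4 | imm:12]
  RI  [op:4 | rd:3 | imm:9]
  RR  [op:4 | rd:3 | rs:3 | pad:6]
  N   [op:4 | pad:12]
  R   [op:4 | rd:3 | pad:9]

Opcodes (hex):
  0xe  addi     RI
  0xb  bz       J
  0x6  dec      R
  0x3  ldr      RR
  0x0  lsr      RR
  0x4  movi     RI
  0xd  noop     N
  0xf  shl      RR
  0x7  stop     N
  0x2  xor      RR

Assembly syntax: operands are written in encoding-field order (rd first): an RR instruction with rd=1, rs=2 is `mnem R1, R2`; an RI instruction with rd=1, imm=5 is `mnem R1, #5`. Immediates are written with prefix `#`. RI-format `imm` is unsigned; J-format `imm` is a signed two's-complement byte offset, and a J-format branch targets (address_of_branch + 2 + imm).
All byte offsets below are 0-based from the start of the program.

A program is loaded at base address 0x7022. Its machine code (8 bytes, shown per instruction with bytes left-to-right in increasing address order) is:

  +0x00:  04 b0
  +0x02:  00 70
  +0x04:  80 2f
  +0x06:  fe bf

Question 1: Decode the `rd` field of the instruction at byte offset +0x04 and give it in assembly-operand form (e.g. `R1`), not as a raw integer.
R7

off 0x04: read 80 2f as little → 0x2f80
  top 4b → 0x2 → xor [RR]
  rd: (w>>9)&0x7=0x7 → R7
  rs: (w>>6)&0x7=0x6 → R6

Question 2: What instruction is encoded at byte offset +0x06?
bz #-2

@+06  little-endian(fe bf) = 0xbffe
  op=0xbffe>>12=0xb ⇒ bz (J)
  [11:0] imm=4094 (s12→-2) = #-2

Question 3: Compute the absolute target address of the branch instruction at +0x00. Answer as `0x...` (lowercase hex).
[00] 04 b0 → 0xb004
  op=0xb004>>12=0xb ⇒ bz (J)
  imm@[11:0]=0x4 ⇒ #4
  target = base 0x7022 + off 0x00 + 2 + imm 4 = 0x7028

0x7028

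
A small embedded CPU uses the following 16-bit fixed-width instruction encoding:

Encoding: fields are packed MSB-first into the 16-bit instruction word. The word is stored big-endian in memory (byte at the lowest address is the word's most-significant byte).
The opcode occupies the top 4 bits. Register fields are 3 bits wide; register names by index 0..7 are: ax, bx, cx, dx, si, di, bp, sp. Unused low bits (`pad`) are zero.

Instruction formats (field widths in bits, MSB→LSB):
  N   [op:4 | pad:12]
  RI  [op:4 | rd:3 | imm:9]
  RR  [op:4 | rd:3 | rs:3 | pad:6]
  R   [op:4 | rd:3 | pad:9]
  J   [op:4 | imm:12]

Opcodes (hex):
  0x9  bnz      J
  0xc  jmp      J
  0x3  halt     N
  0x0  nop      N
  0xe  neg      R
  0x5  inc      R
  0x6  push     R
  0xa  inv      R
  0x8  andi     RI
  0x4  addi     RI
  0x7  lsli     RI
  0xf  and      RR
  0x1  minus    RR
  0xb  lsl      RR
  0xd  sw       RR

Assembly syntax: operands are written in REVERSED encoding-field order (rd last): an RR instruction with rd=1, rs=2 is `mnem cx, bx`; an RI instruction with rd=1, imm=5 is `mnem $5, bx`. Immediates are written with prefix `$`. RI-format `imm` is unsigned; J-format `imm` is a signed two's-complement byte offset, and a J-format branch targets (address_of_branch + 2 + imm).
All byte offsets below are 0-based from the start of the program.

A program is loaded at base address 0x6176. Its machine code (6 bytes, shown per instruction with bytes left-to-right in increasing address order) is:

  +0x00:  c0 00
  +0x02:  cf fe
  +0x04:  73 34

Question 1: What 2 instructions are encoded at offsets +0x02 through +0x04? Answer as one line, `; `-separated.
[02] cf fe → 0xcffe
  op=0xcffe>>12=0xc ⇒ jmp (J)
  imm: (w>>0)&0xfff=0xffe (s12→-2) → $-2
[04] 73 34 → 0x7334
  op=0x7334>>12=0x7 ⇒ lsli (RI)
  rd: (w>>9)&0x7=0x1 → bx
  imm: (w>>0)&0x1ff=0x134 → $308

jmp $-2; lsli $308, bx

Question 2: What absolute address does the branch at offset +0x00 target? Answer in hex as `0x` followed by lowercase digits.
0x6178

off 0x00: read c0 00 as big → 0xc000
  opcode bits[15:12]=0xc: jmp/J
  imm: (w>>0)&0xfff=0x0 → $0
  target = base 0x6176 + off 0x00 + 2 + imm 0 = 0x6178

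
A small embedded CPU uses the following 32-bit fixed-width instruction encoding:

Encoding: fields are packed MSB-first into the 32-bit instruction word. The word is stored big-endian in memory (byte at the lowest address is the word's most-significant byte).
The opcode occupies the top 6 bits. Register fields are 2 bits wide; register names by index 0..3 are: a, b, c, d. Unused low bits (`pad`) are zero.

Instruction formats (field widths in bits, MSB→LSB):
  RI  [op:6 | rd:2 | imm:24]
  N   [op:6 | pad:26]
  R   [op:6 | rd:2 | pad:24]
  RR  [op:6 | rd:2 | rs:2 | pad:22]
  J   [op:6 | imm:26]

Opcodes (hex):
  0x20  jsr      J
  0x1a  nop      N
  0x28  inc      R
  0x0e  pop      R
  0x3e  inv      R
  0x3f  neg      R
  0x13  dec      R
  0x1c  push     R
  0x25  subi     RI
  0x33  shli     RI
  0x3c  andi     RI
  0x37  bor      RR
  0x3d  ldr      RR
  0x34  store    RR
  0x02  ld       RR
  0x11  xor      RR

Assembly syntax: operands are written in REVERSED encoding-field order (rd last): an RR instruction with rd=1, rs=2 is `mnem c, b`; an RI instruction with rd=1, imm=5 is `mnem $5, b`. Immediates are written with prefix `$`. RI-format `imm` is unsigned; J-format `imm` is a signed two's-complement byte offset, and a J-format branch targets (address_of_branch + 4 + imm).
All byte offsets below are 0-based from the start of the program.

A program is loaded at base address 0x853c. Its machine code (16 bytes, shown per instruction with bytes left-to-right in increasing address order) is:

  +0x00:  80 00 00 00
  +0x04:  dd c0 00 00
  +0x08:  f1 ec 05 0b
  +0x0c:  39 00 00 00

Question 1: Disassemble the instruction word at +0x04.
@+04  big-endian(dd c0 00 00) = 0xddc00000
  op=0xddc00000>>26=0x37 ⇒ bor (RR)
  [25:24] rd=1 = b
  [23:22] rs=3 = d

bor d, b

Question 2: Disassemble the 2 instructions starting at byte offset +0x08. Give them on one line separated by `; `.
andi $15467787, b; pop b

@+08  big-endian(f1 ec 05 0b) = 0xf1ec050b
  opcode bits[31:26]=0x3c: andi/RI
  rd@[25:24]=0x1 ⇒ b
  imm@[23:0]=0xec050b ⇒ $15467787
@+0c  big-endian(39 00 00 00) = 0x39000000
  opcode bits[31:26]=0xe: pop/R
  rd@[25:24]=0x1 ⇒ b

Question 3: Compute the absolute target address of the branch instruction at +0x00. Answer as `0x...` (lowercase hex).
0x8540

+0x00: 80 00 00 00 ⇒ word 0x80000000 (big)
  opcode bits[31:26]=0x20: jsr/J
  [25:0] imm=0 = $0
  target = base 0x853c + off 0x00 + 4 + imm 0 = 0x8540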